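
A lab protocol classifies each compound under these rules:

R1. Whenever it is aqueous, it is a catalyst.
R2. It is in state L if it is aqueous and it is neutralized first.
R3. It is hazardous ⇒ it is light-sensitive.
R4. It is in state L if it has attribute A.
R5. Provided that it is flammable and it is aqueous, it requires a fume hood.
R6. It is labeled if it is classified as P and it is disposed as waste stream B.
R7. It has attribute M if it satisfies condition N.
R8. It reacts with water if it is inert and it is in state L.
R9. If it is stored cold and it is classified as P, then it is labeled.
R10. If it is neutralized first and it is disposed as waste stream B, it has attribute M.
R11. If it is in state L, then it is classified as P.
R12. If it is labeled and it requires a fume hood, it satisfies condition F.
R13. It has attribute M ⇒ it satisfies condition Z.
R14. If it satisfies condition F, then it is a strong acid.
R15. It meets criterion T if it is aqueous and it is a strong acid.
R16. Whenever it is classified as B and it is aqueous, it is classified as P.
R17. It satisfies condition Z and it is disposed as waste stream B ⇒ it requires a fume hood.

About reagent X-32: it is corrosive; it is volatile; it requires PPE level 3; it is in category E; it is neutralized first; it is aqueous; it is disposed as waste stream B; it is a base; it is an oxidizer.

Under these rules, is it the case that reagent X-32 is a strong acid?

Yes

By R2 (it is aqueous, it is neutralized first): it is in state L.
By R10 (it is neutralized first, it is disposed as waste stream B): it has attribute M.
By R11 (it is in state L): it is classified as P.
By R13 (it has attribute M): it satisfies condition Z.
By R17 (it satisfies condition Z, it is disposed as waste stream B): it requires a fume hood.
By R6 (it is classified as P, it is disposed as waste stream B): it is labeled.
By R12 (it is labeled, it requires a fume hood): it satisfies condition F.
By R14 (it satisfies condition F): it is a strong acid.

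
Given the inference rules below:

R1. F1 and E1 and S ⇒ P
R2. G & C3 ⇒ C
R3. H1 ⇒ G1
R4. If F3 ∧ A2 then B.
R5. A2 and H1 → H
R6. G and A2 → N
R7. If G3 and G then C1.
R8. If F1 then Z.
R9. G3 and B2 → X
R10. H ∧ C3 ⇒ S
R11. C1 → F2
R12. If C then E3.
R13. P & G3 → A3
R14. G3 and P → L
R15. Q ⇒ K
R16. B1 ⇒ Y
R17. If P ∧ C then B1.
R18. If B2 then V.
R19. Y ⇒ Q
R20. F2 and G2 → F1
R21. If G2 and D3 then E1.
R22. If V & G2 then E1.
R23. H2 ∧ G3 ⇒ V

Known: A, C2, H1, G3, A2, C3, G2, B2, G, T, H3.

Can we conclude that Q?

C  (by R2: G, C3)
H  (by R5: A2, H1)
C1  (by R7: G3, G)
S  (by R10: H, C3)
F2  (by R11: C1)
V  (by R18: B2)
F1  (by R20: F2, G2)
E1  (by R22: V, G2)
P  (by R1: F1, E1, S)
B1  (by R17: P, C)
Y  (by R16: B1)
Q  (by R19: Y)

Yes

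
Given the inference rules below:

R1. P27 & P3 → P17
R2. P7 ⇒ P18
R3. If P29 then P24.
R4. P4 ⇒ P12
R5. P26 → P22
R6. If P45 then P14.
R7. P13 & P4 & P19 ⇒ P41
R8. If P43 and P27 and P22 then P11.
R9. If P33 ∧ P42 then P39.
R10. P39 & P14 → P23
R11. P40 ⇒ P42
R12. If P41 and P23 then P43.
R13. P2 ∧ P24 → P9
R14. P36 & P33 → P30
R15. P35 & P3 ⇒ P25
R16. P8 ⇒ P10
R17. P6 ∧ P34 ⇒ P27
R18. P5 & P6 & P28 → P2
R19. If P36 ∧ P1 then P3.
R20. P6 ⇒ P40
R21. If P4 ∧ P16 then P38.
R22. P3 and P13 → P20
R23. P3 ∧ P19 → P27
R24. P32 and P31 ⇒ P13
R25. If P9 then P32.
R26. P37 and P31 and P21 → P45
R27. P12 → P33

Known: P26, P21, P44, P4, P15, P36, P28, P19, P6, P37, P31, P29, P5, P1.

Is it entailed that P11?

Yes

P24  (by R3: P29)
P12  (by R4: P4)
P22  (by R5: P26)
P2  (by R18: P5, P6, P28)
P3  (by R19: P36, P1)
P40  (by R20: P6)
P27  (by R23: P3, P19)
P45  (by R26: P37, P31, P21)
P33  (by R27: P12)
P14  (by R6: P45)
P42  (by R11: P40)
P9  (by R13: P2, P24)
P32  (by R25: P9)
P39  (by R9: P33, P42)
P23  (by R10: P39, P14)
P13  (by R24: P32, P31)
P41  (by R7: P13, P4, P19)
P43  (by R12: P41, P23)
P11  (by R8: P43, P27, P22)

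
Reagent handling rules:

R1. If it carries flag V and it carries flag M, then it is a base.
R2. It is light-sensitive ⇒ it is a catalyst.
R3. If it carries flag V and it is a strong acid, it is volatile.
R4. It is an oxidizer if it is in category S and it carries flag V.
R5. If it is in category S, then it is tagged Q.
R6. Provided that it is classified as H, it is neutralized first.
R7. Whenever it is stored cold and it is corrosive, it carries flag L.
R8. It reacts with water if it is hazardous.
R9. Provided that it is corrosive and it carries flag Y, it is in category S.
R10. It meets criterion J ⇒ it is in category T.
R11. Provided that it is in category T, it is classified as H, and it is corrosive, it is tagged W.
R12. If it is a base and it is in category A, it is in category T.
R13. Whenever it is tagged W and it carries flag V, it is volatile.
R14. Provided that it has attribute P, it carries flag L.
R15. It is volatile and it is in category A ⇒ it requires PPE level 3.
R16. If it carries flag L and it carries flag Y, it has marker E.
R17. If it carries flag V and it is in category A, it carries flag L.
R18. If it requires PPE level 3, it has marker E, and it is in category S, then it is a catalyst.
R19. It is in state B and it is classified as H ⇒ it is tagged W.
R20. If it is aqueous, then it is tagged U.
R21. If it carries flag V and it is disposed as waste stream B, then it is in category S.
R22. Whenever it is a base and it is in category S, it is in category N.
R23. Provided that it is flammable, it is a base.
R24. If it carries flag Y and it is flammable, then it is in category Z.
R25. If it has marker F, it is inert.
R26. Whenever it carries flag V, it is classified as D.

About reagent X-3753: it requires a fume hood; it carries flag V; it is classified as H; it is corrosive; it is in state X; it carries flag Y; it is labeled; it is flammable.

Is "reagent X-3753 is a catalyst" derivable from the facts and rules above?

Forward chaining from the given facts derives: is neutralized first, is in category S, is a base, is in category Z, is classified as D, is an oxidizer, is tagged Q, is in category N.
Rules concluding "it is a catalyst": R2 needs "it is light-sensitive"; R18 needs "it requires PPE level 3" — none of these are established.

No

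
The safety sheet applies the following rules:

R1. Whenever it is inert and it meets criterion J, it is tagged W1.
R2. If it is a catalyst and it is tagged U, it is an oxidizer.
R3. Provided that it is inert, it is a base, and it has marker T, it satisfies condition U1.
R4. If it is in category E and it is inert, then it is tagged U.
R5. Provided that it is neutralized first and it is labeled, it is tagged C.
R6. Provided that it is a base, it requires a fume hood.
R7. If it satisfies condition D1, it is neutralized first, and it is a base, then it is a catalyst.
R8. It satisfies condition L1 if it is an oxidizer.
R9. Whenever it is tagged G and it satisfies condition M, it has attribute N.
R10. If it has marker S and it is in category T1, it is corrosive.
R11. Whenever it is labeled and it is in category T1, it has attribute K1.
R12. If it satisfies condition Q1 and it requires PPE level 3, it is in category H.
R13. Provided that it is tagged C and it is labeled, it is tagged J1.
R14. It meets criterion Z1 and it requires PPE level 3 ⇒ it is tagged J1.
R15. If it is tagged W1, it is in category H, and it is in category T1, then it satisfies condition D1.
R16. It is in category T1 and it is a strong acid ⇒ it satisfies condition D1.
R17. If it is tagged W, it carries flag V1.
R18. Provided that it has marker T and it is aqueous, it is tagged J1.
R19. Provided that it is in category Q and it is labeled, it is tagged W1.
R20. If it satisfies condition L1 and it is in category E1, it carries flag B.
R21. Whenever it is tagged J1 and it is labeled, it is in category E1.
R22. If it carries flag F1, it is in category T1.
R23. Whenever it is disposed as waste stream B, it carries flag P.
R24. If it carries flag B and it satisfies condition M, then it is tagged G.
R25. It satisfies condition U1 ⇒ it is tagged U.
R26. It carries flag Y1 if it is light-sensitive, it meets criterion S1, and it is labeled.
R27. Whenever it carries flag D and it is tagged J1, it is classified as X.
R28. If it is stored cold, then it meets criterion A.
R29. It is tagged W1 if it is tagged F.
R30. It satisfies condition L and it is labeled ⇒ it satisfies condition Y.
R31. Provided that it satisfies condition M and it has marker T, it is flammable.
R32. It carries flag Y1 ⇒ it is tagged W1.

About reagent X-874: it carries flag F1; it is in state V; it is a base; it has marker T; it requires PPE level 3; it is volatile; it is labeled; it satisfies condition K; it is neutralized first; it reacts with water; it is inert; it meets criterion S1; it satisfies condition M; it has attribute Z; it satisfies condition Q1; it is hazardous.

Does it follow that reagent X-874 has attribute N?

Forward chaining from the given facts derives: satisfies condition U1, is tagged C, requires a fume hood, is in category H, is tagged J1, is in category E1, is in category T1, is tagged U, is flammable, has attribute K1.
The only rule concluding "it has attribute N" is R9, which needs "it is tagged G"; that is never established.

No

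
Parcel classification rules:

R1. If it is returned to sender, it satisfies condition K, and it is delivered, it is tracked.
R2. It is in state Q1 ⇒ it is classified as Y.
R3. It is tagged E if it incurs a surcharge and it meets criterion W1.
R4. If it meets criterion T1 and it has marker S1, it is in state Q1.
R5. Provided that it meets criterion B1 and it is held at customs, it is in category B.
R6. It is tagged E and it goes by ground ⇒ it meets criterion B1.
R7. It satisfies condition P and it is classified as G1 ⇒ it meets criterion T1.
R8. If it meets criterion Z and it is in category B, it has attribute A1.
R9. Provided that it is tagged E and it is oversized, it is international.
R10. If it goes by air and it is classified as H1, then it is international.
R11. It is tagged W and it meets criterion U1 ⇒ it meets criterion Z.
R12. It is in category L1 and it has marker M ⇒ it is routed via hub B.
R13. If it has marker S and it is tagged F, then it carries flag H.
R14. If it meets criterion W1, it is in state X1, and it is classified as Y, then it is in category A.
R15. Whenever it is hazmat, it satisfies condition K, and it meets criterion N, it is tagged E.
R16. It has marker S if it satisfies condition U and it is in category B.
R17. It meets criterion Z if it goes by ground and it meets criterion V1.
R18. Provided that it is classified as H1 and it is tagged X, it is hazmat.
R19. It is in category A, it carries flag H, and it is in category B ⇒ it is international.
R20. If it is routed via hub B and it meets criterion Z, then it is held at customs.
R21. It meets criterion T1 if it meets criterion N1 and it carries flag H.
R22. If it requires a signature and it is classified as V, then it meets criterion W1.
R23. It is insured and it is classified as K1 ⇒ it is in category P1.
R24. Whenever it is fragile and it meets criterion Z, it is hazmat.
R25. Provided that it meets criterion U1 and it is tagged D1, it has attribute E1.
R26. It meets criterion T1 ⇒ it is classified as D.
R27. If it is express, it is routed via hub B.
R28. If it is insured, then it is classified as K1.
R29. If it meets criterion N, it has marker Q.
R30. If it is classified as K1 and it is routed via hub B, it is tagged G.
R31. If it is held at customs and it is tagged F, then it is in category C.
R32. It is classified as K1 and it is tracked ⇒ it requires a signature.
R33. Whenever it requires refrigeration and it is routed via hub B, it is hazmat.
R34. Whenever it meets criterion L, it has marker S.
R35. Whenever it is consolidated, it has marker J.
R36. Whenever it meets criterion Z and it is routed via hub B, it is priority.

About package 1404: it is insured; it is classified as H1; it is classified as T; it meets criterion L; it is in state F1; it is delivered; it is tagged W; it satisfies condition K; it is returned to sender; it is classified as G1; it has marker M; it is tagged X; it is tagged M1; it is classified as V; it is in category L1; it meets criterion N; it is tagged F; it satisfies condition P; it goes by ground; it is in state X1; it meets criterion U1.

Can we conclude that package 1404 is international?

No

Forward chaining from the given facts derives: is tracked, meets criterion T1, meets criterion Z, is routed via hub B, is hazmat, is held at customs, is classified as D, is classified as K1, has marker Q, is tagged G, is in category C, requires a signature, has marker S, is priority, carries flag H, is tagged E, meets criterion W1, is in category P1, meets criterion B1, is in category B, has attribute A1.
Rules concluding "it is international": R9 needs "it is oversized"; R10 needs "it goes by air"; R19 needs "it is in category A" — none of these are established.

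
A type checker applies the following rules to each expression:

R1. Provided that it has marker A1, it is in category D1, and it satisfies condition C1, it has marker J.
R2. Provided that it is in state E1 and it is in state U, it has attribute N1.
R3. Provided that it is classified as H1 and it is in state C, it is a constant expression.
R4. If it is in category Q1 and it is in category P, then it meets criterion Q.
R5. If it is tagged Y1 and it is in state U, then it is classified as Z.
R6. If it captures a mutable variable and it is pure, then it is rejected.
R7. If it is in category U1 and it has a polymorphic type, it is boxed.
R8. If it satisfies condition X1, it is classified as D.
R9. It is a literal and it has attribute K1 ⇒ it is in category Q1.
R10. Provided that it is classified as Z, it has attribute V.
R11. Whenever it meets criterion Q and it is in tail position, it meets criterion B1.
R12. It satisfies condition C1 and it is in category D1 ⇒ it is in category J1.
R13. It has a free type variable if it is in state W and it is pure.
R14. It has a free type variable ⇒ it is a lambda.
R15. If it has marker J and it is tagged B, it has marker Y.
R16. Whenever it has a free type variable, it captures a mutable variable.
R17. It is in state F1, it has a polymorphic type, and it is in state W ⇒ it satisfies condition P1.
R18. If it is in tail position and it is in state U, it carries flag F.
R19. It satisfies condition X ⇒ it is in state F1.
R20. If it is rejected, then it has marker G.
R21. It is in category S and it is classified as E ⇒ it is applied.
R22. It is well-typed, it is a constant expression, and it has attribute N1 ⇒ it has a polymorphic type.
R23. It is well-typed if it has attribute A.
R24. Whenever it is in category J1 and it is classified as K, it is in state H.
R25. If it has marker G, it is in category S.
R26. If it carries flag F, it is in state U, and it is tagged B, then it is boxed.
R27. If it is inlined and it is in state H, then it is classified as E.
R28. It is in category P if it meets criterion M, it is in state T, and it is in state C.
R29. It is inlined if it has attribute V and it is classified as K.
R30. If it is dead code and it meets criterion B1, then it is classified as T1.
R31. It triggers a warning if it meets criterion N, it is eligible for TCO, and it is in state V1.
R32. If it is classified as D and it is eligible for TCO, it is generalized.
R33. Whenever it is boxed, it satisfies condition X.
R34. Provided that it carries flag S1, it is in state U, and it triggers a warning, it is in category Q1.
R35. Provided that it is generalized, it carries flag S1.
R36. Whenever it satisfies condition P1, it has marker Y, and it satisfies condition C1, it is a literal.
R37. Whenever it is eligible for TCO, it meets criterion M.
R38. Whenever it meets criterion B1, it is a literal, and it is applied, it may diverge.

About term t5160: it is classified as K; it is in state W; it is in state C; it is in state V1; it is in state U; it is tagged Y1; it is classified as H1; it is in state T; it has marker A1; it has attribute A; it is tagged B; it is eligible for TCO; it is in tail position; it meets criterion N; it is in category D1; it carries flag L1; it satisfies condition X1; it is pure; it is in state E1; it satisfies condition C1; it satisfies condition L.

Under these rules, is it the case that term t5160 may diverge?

Yes

By R1 (it has marker A1, it is in category D1, it satisfies condition C1): it has marker J.
By R2 (it is in state E1, it is in state U): it has attribute N1.
By R3 (it is classified as H1, it is in state C): it is a constant expression.
By R5 (it is tagged Y1, it is in state U): it is classified as Z.
By R8 (it satisfies condition X1): it is classified as D.
By R10 (it is classified as Z): it has attribute V.
By R12 (it satisfies condition C1, it is in category D1): it is in category J1.
By R13 (it is in state W, it is pure): it has a free type variable.
By R15 (it has marker J, it is tagged B): it has marker Y.
By R16 (it has a free type variable): it captures a mutable variable.
By R18 (it is in tail position, it is in state U): it carries flag F.
By R23 (it has attribute A): it is well-typed.
By R24 (it is in category J1, it is classified as K): it is in state H.
By R26 (it carries flag F, it is in state U, it is tagged B): it is boxed.
By R29 (it has attribute V, it is classified as K): it is inlined.
By R31 (it meets criterion N, it is eligible for TCO, it is in state V1): it triggers a warning.
By R32 (it is classified as D, it is eligible for TCO): it is generalized.
By R33 (it is boxed): it satisfies condition X.
By R35 (it is generalized): it carries flag S1.
By R37 (it is eligible for TCO): it meets criterion M.
By R6 (it captures a mutable variable, it is pure): it is rejected.
By R19 (it satisfies condition X): it is in state F1.
By R20 (it is rejected): it has marker G.
By R22 (it is well-typed, it is a constant expression, it has attribute N1): it has a polymorphic type.
By R25 (it has marker G): it is in category S.
By R27 (it is inlined, it is in state H): it is classified as E.
By R28 (it meets criterion M, it is in state T, it is in state C): it is in category P.
By R34 (it carries flag S1, it is in state U, it triggers a warning): it is in category Q1.
By R4 (it is in category Q1, it is in category P): it meets criterion Q.
By R11 (it meets criterion Q, it is in tail position): it meets criterion B1.
By R17 (it is in state F1, it has a polymorphic type, it is in state W): it satisfies condition P1.
By R21 (it is in category S, it is classified as E): it is applied.
By R36 (it satisfies condition P1, it has marker Y, it satisfies condition C1): it is a literal.
By R38 (it meets criterion B1, it is a literal, it is applied): it may diverge.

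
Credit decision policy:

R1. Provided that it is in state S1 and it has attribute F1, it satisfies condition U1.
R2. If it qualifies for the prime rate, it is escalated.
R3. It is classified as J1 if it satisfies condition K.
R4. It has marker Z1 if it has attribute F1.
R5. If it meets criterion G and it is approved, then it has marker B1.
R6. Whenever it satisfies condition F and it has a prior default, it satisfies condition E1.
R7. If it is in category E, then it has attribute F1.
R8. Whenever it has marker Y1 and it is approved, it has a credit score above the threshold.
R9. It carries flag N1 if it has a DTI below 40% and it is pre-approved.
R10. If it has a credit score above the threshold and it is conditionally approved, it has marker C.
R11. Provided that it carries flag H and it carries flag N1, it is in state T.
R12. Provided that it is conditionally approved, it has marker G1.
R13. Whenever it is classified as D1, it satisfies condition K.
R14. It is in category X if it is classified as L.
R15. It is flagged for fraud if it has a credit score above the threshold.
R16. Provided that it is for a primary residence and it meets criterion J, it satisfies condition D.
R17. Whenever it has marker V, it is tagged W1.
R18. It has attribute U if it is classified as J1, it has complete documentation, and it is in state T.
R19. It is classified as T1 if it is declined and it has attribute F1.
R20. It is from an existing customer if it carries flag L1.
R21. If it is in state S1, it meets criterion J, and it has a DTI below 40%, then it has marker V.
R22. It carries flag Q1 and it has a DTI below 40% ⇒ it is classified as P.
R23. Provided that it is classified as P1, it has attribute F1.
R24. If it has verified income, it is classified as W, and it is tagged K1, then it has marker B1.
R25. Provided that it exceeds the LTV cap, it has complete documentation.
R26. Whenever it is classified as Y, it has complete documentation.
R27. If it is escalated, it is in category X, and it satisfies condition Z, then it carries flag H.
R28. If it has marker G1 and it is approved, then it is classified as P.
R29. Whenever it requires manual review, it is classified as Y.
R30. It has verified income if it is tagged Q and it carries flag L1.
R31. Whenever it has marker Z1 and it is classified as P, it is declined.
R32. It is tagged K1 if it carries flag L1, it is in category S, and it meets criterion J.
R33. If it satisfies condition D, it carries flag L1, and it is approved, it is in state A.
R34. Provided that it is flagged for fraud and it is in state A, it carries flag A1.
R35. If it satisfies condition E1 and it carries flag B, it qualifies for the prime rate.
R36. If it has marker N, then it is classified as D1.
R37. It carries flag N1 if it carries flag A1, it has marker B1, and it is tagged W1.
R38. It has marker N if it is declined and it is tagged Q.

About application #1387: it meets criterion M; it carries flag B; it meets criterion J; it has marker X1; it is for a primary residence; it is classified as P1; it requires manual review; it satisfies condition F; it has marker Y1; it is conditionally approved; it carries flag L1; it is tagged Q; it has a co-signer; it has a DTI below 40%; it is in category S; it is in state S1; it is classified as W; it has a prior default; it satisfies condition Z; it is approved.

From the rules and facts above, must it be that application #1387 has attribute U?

No

Forward chaining from the given facts derives: satisfies condition E1, has a credit score above the threshold, has marker C, has marker G1, is flagged for fraud, satisfies condition D, is from an existing customer, has marker V, has attribute F1, is classified as P, is classified as Y, has verified income, is tagged K1, is in state A, carries flag A1, qualifies for the prime rate, satisfies condition U1, is escalated, has marker Z1, is tagged W1, has marker B1, has complete documentation, is declined, carries flag N1, has marker N, is classified as T1, is classified as D1, satisfies condition K, is classified as J1.
The only rule concluding "it has attribute U" is R18, which needs "it is in state T"; that is never established.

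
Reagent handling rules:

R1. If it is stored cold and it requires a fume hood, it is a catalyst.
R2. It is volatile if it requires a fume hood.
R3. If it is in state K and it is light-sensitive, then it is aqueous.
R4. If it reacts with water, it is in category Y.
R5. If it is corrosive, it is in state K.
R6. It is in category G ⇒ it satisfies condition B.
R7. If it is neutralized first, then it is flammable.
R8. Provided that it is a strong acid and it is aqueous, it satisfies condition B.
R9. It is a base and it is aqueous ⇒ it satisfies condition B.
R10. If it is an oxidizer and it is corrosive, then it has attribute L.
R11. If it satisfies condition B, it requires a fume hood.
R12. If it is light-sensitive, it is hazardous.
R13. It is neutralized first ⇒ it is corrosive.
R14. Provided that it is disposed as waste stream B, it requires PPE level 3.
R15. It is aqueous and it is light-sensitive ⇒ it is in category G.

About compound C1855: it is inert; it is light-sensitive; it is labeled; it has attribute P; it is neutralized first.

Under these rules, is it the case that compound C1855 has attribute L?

No

Forward chaining from the given facts derives: is flammable, is hazardous, is corrosive, is in state K, is aqueous, is in category G, satisfies condition B, requires a fume hood, is volatile.
The only rule concluding "it has attribute L" is R10, which needs "it is an oxidizer"; that is never established.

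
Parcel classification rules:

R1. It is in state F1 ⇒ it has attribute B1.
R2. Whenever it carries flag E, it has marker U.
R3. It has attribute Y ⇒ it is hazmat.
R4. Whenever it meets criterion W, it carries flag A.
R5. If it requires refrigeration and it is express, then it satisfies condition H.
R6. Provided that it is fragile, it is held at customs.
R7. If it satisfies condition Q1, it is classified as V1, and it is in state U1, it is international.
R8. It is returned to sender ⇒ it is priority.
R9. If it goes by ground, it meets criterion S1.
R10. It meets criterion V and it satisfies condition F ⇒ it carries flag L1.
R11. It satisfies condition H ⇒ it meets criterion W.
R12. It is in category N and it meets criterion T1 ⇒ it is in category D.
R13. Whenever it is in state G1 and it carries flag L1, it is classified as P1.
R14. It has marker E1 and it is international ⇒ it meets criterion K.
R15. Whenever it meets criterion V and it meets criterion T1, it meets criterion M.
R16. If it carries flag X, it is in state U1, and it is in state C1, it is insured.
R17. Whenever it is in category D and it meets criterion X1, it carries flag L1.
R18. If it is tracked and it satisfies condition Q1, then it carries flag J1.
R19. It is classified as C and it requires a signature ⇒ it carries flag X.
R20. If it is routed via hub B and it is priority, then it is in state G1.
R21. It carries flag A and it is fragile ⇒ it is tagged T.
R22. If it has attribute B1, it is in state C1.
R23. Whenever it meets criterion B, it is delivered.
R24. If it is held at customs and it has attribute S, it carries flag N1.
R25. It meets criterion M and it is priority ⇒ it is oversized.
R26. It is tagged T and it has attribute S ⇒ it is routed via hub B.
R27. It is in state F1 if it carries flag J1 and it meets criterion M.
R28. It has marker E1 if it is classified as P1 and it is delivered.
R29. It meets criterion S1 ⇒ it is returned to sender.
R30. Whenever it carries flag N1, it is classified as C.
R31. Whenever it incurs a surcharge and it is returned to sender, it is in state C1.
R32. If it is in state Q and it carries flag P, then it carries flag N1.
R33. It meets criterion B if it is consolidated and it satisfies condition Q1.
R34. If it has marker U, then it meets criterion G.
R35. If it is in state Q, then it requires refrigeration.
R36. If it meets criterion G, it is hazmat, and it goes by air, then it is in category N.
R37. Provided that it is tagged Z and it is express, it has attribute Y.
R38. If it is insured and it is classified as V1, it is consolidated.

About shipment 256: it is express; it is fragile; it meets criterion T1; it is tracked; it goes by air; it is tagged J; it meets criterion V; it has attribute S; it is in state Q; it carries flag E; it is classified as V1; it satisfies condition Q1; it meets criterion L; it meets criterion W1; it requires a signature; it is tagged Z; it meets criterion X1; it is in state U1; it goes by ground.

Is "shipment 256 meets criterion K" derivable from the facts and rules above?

Yes

By R2 (it carries flag E): it has marker U.
By R6 (it is fragile): it is held at customs.
By R7 (it satisfies condition Q1, it is classified as V1, it is in state U1): it is international.
By R9 (it goes by ground): it meets criterion S1.
By R15 (it meets criterion V, it meets criterion T1): it meets criterion M.
By R18 (it is tracked, it satisfies condition Q1): it carries flag J1.
By R24 (it is held at customs, it has attribute S): it carries flag N1.
By R27 (it carries flag J1, it meets criterion M): it is in state F1.
By R29 (it meets criterion S1): it is returned to sender.
By R30 (it carries flag N1): it is classified as C.
By R34 (it has marker U): it meets criterion G.
By R35 (it is in state Q): it requires refrigeration.
By R37 (it is tagged Z, it is express): it has attribute Y.
By R1 (it is in state F1): it has attribute B1.
By R3 (it has attribute Y): it is hazmat.
By R5 (it requires refrigeration, it is express): it satisfies condition H.
By R8 (it is returned to sender): it is priority.
By R11 (it satisfies condition H): it meets criterion W.
By R19 (it is classified as C, it requires a signature): it carries flag X.
By R22 (it has attribute B1): it is in state C1.
By R36 (it meets criterion G, it is hazmat, it goes by air): it is in category N.
By R4 (it meets criterion W): it carries flag A.
By R12 (it is in category N, it meets criterion T1): it is in category D.
By R16 (it carries flag X, it is in state U1, it is in state C1): it is insured.
By R17 (it is in category D, it meets criterion X1): it carries flag L1.
By R21 (it carries flag A, it is fragile): it is tagged T.
By R26 (it is tagged T, it has attribute S): it is routed via hub B.
By R38 (it is insured, it is classified as V1): it is consolidated.
By R20 (it is routed via hub B, it is priority): it is in state G1.
By R33 (it is consolidated, it satisfies condition Q1): it meets criterion B.
By R13 (it is in state G1, it carries flag L1): it is classified as P1.
By R23 (it meets criterion B): it is delivered.
By R28 (it is classified as P1, it is delivered): it has marker E1.
By R14 (it has marker E1, it is international): it meets criterion K.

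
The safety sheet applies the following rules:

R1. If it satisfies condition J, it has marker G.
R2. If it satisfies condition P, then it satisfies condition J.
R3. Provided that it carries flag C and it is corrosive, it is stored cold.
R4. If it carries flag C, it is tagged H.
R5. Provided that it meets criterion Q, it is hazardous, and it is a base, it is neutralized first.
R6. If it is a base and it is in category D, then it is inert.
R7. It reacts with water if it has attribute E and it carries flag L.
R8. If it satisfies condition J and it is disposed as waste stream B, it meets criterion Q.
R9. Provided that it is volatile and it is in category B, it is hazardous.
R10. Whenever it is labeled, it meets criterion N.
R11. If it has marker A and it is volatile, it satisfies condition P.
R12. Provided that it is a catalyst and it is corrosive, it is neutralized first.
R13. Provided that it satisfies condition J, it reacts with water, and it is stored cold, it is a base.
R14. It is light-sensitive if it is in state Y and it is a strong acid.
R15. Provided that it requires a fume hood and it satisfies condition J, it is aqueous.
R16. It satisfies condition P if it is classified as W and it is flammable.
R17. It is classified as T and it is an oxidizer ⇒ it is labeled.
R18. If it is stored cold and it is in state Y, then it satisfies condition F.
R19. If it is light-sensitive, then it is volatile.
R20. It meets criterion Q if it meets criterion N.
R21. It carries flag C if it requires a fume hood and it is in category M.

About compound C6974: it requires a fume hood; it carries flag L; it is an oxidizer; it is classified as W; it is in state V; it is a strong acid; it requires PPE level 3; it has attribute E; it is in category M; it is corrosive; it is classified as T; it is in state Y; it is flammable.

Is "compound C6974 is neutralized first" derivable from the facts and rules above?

No

Forward chaining from the given facts derives: reacts with water, is light-sensitive, satisfies condition P, is labeled, is volatile, carries flag C, satisfies condition J, is stored cold, is tagged H, meets criterion N, is a base, is aqueous, satisfies condition F, meets criterion Q, has marker G.
Rules concluding "it is neutralized first": R5 needs "it is hazardous"; R12 needs "it is a catalyst" — none of these are established.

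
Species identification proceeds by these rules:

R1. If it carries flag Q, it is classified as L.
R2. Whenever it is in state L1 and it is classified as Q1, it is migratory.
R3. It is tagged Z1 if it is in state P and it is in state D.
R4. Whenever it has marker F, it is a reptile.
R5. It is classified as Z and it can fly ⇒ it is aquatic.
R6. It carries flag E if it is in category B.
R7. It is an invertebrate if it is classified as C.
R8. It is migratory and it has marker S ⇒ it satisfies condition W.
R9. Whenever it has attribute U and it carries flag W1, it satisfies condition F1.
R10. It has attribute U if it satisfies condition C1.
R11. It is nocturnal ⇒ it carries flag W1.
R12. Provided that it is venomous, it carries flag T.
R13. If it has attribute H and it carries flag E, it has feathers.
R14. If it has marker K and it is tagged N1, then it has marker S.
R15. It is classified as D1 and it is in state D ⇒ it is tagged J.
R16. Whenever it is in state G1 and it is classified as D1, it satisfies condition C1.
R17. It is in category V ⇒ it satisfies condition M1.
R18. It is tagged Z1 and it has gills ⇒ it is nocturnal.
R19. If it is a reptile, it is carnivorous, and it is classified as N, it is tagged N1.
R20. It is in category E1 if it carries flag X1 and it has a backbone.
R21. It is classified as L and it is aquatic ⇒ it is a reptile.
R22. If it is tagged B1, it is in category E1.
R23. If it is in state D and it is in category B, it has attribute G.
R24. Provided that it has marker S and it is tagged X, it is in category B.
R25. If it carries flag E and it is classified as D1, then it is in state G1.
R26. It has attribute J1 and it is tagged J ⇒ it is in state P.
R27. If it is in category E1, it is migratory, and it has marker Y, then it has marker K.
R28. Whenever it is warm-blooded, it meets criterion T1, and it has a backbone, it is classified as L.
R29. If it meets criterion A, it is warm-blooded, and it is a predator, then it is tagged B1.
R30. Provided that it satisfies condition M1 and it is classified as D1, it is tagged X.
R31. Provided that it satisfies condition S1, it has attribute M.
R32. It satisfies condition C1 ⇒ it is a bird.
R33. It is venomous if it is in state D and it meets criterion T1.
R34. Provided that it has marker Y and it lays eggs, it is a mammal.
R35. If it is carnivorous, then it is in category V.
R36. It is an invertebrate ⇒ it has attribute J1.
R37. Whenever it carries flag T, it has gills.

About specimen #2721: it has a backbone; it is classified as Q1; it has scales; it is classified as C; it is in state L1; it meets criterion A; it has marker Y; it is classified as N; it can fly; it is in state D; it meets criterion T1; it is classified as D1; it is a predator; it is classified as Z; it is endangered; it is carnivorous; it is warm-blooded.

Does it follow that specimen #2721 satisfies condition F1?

By R2 (it is in state L1, it is classified as Q1): it is migratory.
By R5 (it is classified as Z, it can fly): it is aquatic.
By R7 (it is classified as C): it is an invertebrate.
By R15 (it is classified as D1, it is in state D): it is tagged J.
By R28 (it is warm-blooded, it meets criterion T1, it has a backbone): it is classified as L.
By R29 (it meets criterion A, it is warm-blooded, it is a predator): it is tagged B1.
By R33 (it is in state D, it meets criterion T1): it is venomous.
By R35 (it is carnivorous): it is in category V.
By R36 (it is an invertebrate): it has attribute J1.
By R12 (it is venomous): it carries flag T.
By R17 (it is in category V): it satisfies condition M1.
By R21 (it is classified as L, it is aquatic): it is a reptile.
By R22 (it is tagged B1): it is in category E1.
By R26 (it has attribute J1, it is tagged J): it is in state P.
By R27 (it is in category E1, it is migratory, it has marker Y): it has marker K.
By R30 (it satisfies condition M1, it is classified as D1): it is tagged X.
By R37 (it carries flag T): it has gills.
By R3 (it is in state P, it is in state D): it is tagged Z1.
By R18 (it is tagged Z1, it has gills): it is nocturnal.
By R19 (it is a reptile, it is carnivorous, it is classified as N): it is tagged N1.
By R11 (it is nocturnal): it carries flag W1.
By R14 (it has marker K, it is tagged N1): it has marker S.
By R24 (it has marker S, it is tagged X): it is in category B.
By R6 (it is in category B): it carries flag E.
By R25 (it carries flag E, it is classified as D1): it is in state G1.
By R16 (it is in state G1, it is classified as D1): it satisfies condition C1.
By R10 (it satisfies condition C1): it has attribute U.
By R9 (it has attribute U, it carries flag W1): it satisfies condition F1.

Yes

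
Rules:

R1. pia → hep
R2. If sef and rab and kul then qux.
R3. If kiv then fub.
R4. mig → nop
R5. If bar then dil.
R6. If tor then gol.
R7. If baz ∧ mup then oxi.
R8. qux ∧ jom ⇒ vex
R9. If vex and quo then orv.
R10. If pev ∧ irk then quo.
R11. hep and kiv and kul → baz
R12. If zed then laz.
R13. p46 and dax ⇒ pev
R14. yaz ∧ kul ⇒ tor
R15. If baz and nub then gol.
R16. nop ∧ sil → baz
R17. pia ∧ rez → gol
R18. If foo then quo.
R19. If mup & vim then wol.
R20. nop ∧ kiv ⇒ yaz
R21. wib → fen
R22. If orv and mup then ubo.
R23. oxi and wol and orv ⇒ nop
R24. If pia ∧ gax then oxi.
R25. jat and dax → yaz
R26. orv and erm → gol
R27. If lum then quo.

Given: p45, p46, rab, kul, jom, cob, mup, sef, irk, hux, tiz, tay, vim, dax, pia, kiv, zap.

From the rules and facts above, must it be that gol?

Yes

hep  (by R1: pia)
qux  (by R2: sef, rab, kul)
vex  (by R8: qux, jom)
baz  (by R11: hep, kiv, kul)
pev  (by R13: p46, dax)
wol  (by R19: mup, vim)
oxi  (by R7: baz, mup)
quo  (by R10: pev, irk)
orv  (by R9: vex, quo)
nop  (by R23: oxi, wol, orv)
yaz  (by R20: nop, kiv)
tor  (by R14: yaz, kul)
gol  (by R6: tor)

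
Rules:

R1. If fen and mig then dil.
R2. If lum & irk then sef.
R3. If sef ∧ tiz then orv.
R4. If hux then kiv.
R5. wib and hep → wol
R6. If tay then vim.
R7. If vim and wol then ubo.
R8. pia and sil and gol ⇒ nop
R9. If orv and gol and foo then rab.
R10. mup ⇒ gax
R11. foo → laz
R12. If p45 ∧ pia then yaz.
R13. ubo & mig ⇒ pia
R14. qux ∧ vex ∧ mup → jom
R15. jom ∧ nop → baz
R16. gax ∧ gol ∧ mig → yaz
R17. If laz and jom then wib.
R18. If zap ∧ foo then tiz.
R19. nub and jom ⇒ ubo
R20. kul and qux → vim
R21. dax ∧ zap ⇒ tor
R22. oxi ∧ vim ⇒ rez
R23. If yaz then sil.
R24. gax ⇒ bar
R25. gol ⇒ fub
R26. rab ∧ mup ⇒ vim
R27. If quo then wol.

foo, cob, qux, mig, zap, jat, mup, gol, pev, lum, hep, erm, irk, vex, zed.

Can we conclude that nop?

Yes

sef  (by R2: lum, irk)
gax  (by R10: mup)
laz  (by R11: foo)
jom  (by R14: qux, vex, mup)
yaz  (by R16: gax, gol, mig)
wib  (by R17: laz, jom)
tiz  (by R18: zap, foo)
sil  (by R23: yaz)
orv  (by R3: sef, tiz)
wol  (by R5: wib, hep)
rab  (by R9: orv, gol, foo)
vim  (by R26: rab, mup)
ubo  (by R7: vim, wol)
pia  (by R13: ubo, mig)
nop  (by R8: pia, sil, gol)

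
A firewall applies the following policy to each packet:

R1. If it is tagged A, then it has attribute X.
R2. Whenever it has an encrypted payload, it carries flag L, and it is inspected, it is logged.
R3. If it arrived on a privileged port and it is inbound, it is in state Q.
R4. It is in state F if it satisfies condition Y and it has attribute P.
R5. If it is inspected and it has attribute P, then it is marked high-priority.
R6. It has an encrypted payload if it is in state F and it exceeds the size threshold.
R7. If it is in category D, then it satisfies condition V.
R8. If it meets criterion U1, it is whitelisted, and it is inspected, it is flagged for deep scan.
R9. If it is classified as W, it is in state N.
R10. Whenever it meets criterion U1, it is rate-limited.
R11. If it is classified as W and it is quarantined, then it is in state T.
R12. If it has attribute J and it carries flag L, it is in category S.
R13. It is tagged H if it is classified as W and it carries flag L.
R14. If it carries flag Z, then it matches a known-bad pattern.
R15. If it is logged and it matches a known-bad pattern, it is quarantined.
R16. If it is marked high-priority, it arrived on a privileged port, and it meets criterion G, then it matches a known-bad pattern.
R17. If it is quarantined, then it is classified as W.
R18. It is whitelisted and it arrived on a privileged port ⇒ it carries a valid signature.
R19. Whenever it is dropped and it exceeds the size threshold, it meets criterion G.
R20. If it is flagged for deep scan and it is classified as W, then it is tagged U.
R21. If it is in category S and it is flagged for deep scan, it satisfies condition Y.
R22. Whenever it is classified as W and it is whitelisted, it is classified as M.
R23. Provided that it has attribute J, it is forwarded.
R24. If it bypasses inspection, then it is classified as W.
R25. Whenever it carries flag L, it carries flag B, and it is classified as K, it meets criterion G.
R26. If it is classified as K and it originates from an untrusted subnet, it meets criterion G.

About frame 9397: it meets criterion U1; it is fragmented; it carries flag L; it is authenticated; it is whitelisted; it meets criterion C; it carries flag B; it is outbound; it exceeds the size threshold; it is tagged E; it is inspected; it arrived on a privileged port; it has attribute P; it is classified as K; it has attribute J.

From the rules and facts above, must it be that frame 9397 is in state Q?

Forward chaining from the given facts derives: is marked high-priority, is flagged for deep scan, is rate-limited, is in category S, carries a valid signature, satisfies condition Y, is forwarded, meets criterion G, is in state F, has an encrypted payload, matches a known-bad pattern, is logged, is quarantined, is classified as W, is tagged U, is classified as M, is in state N, is in state T, is tagged H.
The only rule concluding "it is in state Q" is R3, which needs "it is inbound"; that is never established.

No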